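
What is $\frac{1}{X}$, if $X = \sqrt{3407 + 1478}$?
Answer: $\frac{\sqrt{4885}}{4885} \approx 0.014308$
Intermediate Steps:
$X = \sqrt{4885} \approx 69.893$
$\frac{1}{X} = \frac{1}{\sqrt{4885}} = \frac{\sqrt{4885}}{4885}$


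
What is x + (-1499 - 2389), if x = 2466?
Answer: -1422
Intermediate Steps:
x + (-1499 - 2389) = 2466 + (-1499 - 2389) = 2466 - 3888 = -1422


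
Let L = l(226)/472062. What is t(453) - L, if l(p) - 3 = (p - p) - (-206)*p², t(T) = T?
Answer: 203322427/472062 ≈ 430.71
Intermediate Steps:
l(p) = 3 + 206*p² (l(p) = 3 + ((p - p) - (-206)*p²) = 3 + (0 + 206*p²) = 3 + 206*p²)
L = 10521659/472062 (L = (3 + 206*226²)/472062 = (3 + 206*51076)*(1/472062) = (3 + 10521656)*(1/472062) = 10521659*(1/472062) = 10521659/472062 ≈ 22.289)
t(453) - L = 453 - 1*10521659/472062 = 453 - 10521659/472062 = 203322427/472062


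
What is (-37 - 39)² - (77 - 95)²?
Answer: 5452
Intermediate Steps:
(-37 - 39)² - (77 - 95)² = (-76)² - 1*(-18)² = 5776 - 1*324 = 5776 - 324 = 5452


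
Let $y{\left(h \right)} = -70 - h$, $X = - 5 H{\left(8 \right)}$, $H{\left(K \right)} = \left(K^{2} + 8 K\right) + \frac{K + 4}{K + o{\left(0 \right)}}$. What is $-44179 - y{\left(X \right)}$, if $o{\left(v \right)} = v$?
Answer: $- \frac{89513}{2} \approx -44757.0$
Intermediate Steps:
$H{\left(K \right)} = K^{2} + 8 K + \frac{4 + K}{K}$ ($H{\left(K \right)} = \left(K^{2} + 8 K\right) + \frac{K + 4}{K + 0} = \left(K^{2} + 8 K\right) + \frac{4 + K}{K} = K^{2} + 8 K + \frac{4 + K}{K}$)
$X = - \frac{1295}{2}$ ($X = - 5 \left(1 + 8^{2} + \frac{4}{8} + 8 \cdot 8\right) = - 5 \left(1 + 64 + 4 \cdot \frac{1}{8} + 64\right) = - 5 \left(1 + 64 + \frac{1}{2} + 64\right) = \left(-5\right) \frac{259}{2} = - \frac{1295}{2} \approx -647.5$)
$-44179 - y{\left(X \right)} = -44179 - \left(-70 - - \frac{1295}{2}\right) = -44179 - \left(-70 + \frac{1295}{2}\right) = -44179 - \frac{1155}{2} = - \frac{89513}{2}$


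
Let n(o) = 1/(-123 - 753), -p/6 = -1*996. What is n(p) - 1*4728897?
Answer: -4142513773/876 ≈ -4.7289e+6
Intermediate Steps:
p = 5976 (p = -(-6)*996 = -6*(-996) = 5976)
n(o) = -1/876 (n(o) = 1/(-876) = -1/876)
n(p) - 1*4728897 = -1/876 - 1*4728897 = -1/876 - 4728897 = -4142513773/876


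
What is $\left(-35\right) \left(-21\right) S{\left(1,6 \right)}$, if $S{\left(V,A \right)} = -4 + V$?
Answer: $-2205$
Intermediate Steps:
$\left(-35\right) \left(-21\right) S{\left(1,6 \right)} = \left(-35\right) \left(-21\right) \left(-4 + 1\right) = 735 \left(-3\right) = -2205$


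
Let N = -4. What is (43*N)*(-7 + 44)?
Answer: -6364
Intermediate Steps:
(43*N)*(-7 + 44) = (43*(-4))*(-7 + 44) = -172*37 = -6364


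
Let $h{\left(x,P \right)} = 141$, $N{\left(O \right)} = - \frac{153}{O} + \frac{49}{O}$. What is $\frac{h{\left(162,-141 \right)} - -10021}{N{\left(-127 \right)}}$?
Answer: $\frac{645287}{52} \approx 12409.0$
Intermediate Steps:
$N{\left(O \right)} = - \frac{104}{O}$
$\frac{h{\left(162,-141 \right)} - -10021}{N{\left(-127 \right)}} = \frac{141 - -10021}{\left(-104\right) \frac{1}{-127}} = \frac{141 + 10021}{\left(-104\right) \left(- \frac{1}{127}\right)} = \frac{10162}{\frac{104}{127}} = 10162 \cdot \frac{127}{104} = \frac{645287}{52}$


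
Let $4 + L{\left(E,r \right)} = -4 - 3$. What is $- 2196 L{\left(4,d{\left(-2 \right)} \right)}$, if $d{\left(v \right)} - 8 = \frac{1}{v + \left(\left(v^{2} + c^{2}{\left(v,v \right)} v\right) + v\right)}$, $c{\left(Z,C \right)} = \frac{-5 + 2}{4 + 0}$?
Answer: $24156$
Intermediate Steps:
$c{\left(Z,C \right)} = - \frac{3}{4}$
$d{\left(v \right)} = 8 + \frac{1}{v^{2} + \frac{41 v}{16}}$ ($d{\left(v \right)} = 8 + \frac{1}{v + \left(\left(v^{2} + \left(- \frac{3}{4}\right)^{2} v\right) + v\right)} = 8 + \frac{1}{v + \left(\left(v^{2} + \frac{9 v}{16}\right) + v\right)} = 8 + \frac{1}{v + \left(v^{2} + \frac{25 v}{16}\right)} = 8 + \frac{1}{v^{2} + \frac{41 v}{16}}$)
$L{\left(E,r \right)} = -11$ ($L{\left(E,r \right)} = -4 - 7 = -11$)
$- 2196 L{\left(4,d{\left(-2 \right)} \right)} = \left(-2196\right) \left(-11\right) = 24156$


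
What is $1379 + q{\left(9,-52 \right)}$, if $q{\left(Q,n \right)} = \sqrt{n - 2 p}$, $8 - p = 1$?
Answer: $1379 + i \sqrt{66} \approx 1379.0 + 8.124 i$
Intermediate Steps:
$p = 7$ ($p = 8 - 1 = 7$)
$q{\left(Q,n \right)} = \sqrt{-14 + n}$ ($q{\left(Q,n \right)} = \sqrt{n - 14} = \sqrt{-14 + n}$)
$1379 + q{\left(9,-52 \right)} = 1379 + \sqrt{-14 - 52} = 1379 + \sqrt{-66} = 1379 + i \sqrt{66}$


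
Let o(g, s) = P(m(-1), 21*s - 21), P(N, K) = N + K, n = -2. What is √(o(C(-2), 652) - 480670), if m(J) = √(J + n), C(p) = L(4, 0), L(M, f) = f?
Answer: √(-466999 + I*√3) ≈ 0.001 + 683.37*I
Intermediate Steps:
C(p) = 0
m(J) = √(-2 + J) (m(J) = √(J - 2) = √(-2 + J))
P(N, K) = K + N
o(g, s) = -21 + 21*s + I*√3 (o(g, s) = (21*s - 21) + √(-2 - 1) = (-21 + 21*s) + √(-3) = (-21 + 21*s) + I*√3 = -21 + 21*s + I*√3)
√(o(C(-2), 652) - 480670) = √((-21 + 21*652 + I*√3) - 480670) = √((-21 + 13692 + I*√3) - 480670) = √((13671 + I*√3) - 480670) = √(-466999 + I*√3)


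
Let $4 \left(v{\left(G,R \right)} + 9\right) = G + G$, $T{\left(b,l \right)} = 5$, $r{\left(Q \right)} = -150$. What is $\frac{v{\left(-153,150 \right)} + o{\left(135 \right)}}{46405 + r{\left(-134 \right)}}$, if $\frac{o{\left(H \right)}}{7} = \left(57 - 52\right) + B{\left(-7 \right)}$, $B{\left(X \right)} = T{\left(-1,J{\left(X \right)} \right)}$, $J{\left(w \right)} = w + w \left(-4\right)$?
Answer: $- \frac{31}{92510} \approx -0.0003351$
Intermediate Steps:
$J{\left(w \right)} = - 3 w$ ($J{\left(w \right)} = w - 4 w = - 3 w$)
$B{\left(X \right)} = 5$
$o{\left(H \right)} = 70$ ($o{\left(H \right)} = 7 \left(\left(57 - 52\right) + 5\right) = 7 \left(5 + 5\right) = 7 \cdot 10 = 70$)
$v{\left(G,R \right)} = -9 + \frac{G}{2}$ ($v{\left(G,R \right)} = -9 + \frac{G + G}{4} = -9 + \frac{2 G}{4} = -9 + \frac{G}{2}$)
$\frac{v{\left(-153,150 \right)} + o{\left(135 \right)}}{46405 + r{\left(-134 \right)}} = \frac{\left(-9 + \frac{1}{2} \left(-153\right)\right) + 70}{46405 - 150} = \frac{\left(-9 - \frac{153}{2}\right) + 70}{46255} = \left(- \frac{171}{2} + 70\right) \frac{1}{46255} = \left(- \frac{31}{2}\right) \frac{1}{46255} = - \frac{31}{92510}$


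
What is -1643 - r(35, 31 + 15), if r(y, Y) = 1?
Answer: -1644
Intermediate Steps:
-1643 - r(35, 31 + 15) = -1643 - 1*1 = -1643 - 1 = -1644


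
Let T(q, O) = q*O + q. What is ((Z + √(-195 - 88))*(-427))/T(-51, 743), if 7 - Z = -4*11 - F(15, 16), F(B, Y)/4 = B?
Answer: 15799/12648 + 427*I*√283/37944 ≈ 1.2491 + 0.18931*I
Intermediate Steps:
F(B, Y) = 4*B
Z = 111 (Z = 7 - (-4*11 - 4*15) = 7 - (-44 - 1*60) = 7 - (-44 - 60) = 7 - 1*(-104) = 7 + 104 = 111)
T(q, O) = q + O*q (T(q, O) = O*q + q = q + O*q)
((Z + √(-195 - 88))*(-427))/T(-51, 743) = ((111 + √(-195 - 88))*(-427))/((-51*(1 + 743))) = ((111 + √(-283))*(-427))/((-51*744)) = ((111 + I*√283)*(-427))/(-37944) = (-47397 - 427*I*√283)*(-1/37944) = 15799/12648 + 427*I*√283/37944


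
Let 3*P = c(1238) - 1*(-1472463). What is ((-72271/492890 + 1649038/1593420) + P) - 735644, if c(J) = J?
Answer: -959772407629348/3926903919 ≈ -2.4441e+5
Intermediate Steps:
P = 1473701/3 (P = (1238 - 1*(-1472463))/3 = (1238 + 1472463)/3 = (1/3)*1473701 = 1473701/3 ≈ 4.9123e+5)
((-72271/492890 + 1649038/1593420) + P) - 735644 = ((-72271/492890 + 1649038/1593420) + 1473701/3) - 735644 = ((-72271*1/492890 + 1649038*(1/1593420)) + 1473701/3) - 735644 = ((-72271/492890 + 824519/796710) + 1473701/3) - 735644 = (3488181415/3926903919 + 1473701/3) - 735644 = 1929030898959488/3926903919 - 735644 = -959772407629348/3926903919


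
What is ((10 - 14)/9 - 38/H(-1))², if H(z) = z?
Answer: 114244/81 ≈ 1410.4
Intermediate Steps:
((10 - 14)/9 - 38/H(-1))² = ((10 - 14)/9 - 38/(-1))² = (-4*⅑ - 38*(-1))² = (-4/9 + 38)² = (338/9)² = 114244/81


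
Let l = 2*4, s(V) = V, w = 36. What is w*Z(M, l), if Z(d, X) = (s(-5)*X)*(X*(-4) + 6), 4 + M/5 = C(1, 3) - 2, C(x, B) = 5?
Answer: 37440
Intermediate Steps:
M = -5 (M = -20 + 5*(5 - 2) = -20 + 5*3 = -20 + 15 = -5)
l = 8
Z(d, X) = -5*X*(6 - 4*X) (Z(d, X) = (-5*X)*(X*(-4) + 6) = (-5*X)*(-4*X + 6) = (-5*X)*(6 - 4*X) = -5*X*(6 - 4*X))
w*Z(M, l) = 36*(10*8*(-3 + 2*8)) = 36*(10*8*(-3 + 16)) = 36*(10*8*13) = 36*1040 = 37440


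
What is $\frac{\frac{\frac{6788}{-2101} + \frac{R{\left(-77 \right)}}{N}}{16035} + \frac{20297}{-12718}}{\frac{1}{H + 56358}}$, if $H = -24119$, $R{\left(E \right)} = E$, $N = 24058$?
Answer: $- \frac{132605897936606781763}{2576993757618885} \approx -51458.0$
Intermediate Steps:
$\frac{\frac{\frac{6788}{-2101} + \frac{R{\left(-77 \right)}}{N}}{16035} + \frac{20297}{-12718}}{\frac{1}{H + 56358}} = \frac{\frac{\frac{6788}{-2101} - \frac{77}{24058}}{16035} + \frac{20297}{-12718}}{\frac{1}{-24119 + 56358}} = \frac{\left(6788 \left(- \frac{1}{2101}\right) - \frac{77}{24058}\right) \frac{1}{16035} + 20297 \left(- \frac{1}{12718}\right)}{\frac{1}{32239}} = \left(\left(- \frac{6788}{2101} - \frac{77}{24058}\right) \frac{1}{16035} - \frac{20297}{12718}\right) \frac{1}{\frac{1}{32239}} = \left(\left(- \frac{163467481}{50545858}\right) \frac{1}{16035} - \frac{20297}{12718}\right) 32239 = \left(- \frac{163467481}{810502833030} - \frac{20297}{12718}\right) 32239 = \left(- \frac{4113213745358317}{2576993757618885}\right) 32239 = - \frac{132605897936606781763}{2576993757618885}$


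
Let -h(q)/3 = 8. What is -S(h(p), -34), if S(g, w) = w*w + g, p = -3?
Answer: -1132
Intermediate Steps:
h(q) = -24 (h(q) = -3*8 = -24)
S(g, w) = g + w² (S(g, w) = w² + g = g + w²)
-S(h(p), -34) = -(-24 + (-34)²) = -(-24 + 1156) = -1*1132 = -1132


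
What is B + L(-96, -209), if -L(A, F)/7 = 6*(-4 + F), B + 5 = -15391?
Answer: -6450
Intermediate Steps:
B = -15396 (B = -5 - 15391 = -15396)
L(A, F) = 168 - 42*F (L(A, F) = -42*(-4 + F) = -7*(-24 + 6*F) = 168 - 42*F)
B + L(-96, -209) = -15396 + (168 - 42*(-209)) = -15396 + (168 + 8778) = -15396 + 8946 = -6450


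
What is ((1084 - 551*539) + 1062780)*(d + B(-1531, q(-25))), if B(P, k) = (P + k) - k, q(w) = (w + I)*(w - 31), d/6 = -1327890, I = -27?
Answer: -6111127948125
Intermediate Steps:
d = -7967340 (d = 6*(-1327890) = -7967340)
q(w) = (-31 + w)*(-27 + w) (q(w) = (w - 27)*(w - 31) = (-27 + w)*(-31 + w) = (-31 + w)*(-27 + w))
B(P, k) = P
((1084 - 551*539) + 1062780)*(d + B(-1531, q(-25))) = ((1084 - 551*539) + 1062780)*(-7967340 - 1531) = ((1084 - 296989) + 1062780)*(-7968871) = (-295905 + 1062780)*(-7968871) = 766875*(-7968871) = -6111127948125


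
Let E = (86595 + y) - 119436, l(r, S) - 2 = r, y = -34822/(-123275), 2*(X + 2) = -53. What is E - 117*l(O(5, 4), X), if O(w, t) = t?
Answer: -4134978503/123275 ≈ -33543.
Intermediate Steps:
X = -57/2 (X = -2 + (1/2)*(-53) = -2 - 53/2 = -57/2 ≈ -28.500)
y = 34822/123275 (y = -34822*(-1/123275) = 34822/123275 ≈ 0.28247)
l(r, S) = 2 + r
E = -4048439453/123275 (E = (86595 + 34822/123275) - 119436 = 10675033447/123275 - 119436 = -4048439453/123275 ≈ -32841.)
E - 117*l(O(5, 4), X) = -4048439453/123275 - 117*(2 + 4) = -4048439453/123275 - 117*6 = -4048439453/123275 - 702 = -4134978503/123275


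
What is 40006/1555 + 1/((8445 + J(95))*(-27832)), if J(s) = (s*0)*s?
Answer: 1880611969177/73097825640 ≈ 25.727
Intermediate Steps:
J(s) = 0 (J(s) = 0*s = 0)
40006/1555 + 1/((8445 + J(95))*(-27832)) = 40006/1555 + 1/((8445 + 0)*(-27832)) = 40006*(1/1555) - 1/27832/8445 = 40006/1555 + (1/8445)*(-1/27832) = 40006/1555 - 1/235041240 = 1880611969177/73097825640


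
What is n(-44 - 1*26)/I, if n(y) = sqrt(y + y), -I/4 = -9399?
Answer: I*sqrt(35)/18798 ≈ 0.00031472*I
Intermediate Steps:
I = 37596 (I = -4*(-9399) = 37596)
n(y) = sqrt(2)*sqrt(y) (n(y) = sqrt(2*y) = sqrt(2)*sqrt(y))
n(-44 - 1*26)/I = (sqrt(2)*sqrt(-44 - 1*26))/37596 = (sqrt(2)*sqrt(-44 - 26))*(1/37596) = (sqrt(2)*sqrt(-70))*(1/37596) = (sqrt(2)*(I*sqrt(70)))*(1/37596) = (2*I*sqrt(35))*(1/37596) = I*sqrt(35)/18798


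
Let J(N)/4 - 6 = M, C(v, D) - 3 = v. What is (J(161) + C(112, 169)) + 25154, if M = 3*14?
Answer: 25461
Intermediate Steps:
M = 42
C(v, D) = 3 + v
J(N) = 192 (J(N) = 24 + 4*42 = 24 + 168 = 192)
(J(161) + C(112, 169)) + 25154 = (192 + (3 + 112)) + 25154 = (192 + 115) + 25154 = 307 + 25154 = 25461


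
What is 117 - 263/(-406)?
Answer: 47765/406 ≈ 117.65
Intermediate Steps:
117 - 263/(-406) = 117 - 1/406*(-263) = 117 + 263/406 = 47765/406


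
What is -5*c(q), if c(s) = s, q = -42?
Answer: 210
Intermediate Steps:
-5*c(q) = -5*(-42) = 210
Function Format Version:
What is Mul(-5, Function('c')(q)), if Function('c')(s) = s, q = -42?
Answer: 210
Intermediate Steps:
Mul(-5, Function('c')(q)) = Mul(-5, -42) = 210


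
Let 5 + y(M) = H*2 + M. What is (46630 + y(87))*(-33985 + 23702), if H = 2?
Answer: -480380628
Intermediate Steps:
y(M) = -1 + M (y(M) = -5 + (2*2 + M) = -5 + (4 + M) = -1 + M)
(46630 + y(87))*(-33985 + 23702) = (46630 + (-1 + 87))*(-33985 + 23702) = (46630 + 86)*(-10283) = 46716*(-10283) = -480380628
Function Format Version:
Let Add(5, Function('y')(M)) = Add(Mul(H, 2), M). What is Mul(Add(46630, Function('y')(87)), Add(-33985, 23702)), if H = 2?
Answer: -480380628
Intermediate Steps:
Function('y')(M) = Add(-1, M) (Function('y')(M) = Add(-5, Add(Mul(2, 2), M)) = Add(-5, Add(4, M)) = Add(-1, M))
Mul(Add(46630, Function('y')(87)), Add(-33985, 23702)) = Mul(Add(46630, Add(-1, 87)), Add(-33985, 23702)) = Mul(Add(46630, 86), -10283) = Mul(46716, -10283) = -480380628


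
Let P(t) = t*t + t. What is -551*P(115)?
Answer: -7350340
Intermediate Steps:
P(t) = t + t**2 (P(t) = t**2 + t = t + t**2)
-551*P(115) = -63365*(1 + 115) = -63365*116 = -551*13340 = -7350340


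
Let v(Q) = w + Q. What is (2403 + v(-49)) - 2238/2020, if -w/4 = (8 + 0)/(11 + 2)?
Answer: 30861153/13130 ≈ 2350.4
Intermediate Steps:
w = -32/13 (w = -4*(8 + 0)/(11 + 2) = -32/13 ≈ -2.4615)
v(Q) = -32/13 + Q
(2403 + v(-49)) - 2238/2020 = (2403 + (-32/13 - 49)) - 2238/2020 = (2403 - 669/13) - 2238*1/2020 = 30570/13 - 1119/1010 = 30861153/13130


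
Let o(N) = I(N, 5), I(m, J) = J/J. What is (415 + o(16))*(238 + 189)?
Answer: 177632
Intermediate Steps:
I(m, J) = 1
o(N) = 1
(415 + o(16))*(238 + 189) = (415 + 1)*(238 + 189) = 416*427 = 177632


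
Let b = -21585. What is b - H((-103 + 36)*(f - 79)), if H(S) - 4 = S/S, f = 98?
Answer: -21590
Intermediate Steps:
H(S) = 5 (H(S) = 4 + S/S = 4 + 1 = 5)
b - H((-103 + 36)*(f - 79)) = -21585 - 1*5 = -21585 - 5 = -21590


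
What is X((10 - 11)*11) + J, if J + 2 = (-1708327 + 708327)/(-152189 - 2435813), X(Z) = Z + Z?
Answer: -30556024/1294001 ≈ -23.614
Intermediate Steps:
X(Z) = 2*Z
J = -2088002/1294001 (J = -2 + (-1708327 + 708327)/(-152189 - 2435813) = -2 - 1000000/(-2588002) = -2 - 1000000*(-1/2588002) = -2 + 500000/1294001 = -2088002/1294001 ≈ -1.6136)
X((10 - 11)*11) + J = 2*((10 - 11)*11) - 2088002/1294001 = 2*(-1*11) - 2088002/1294001 = 2*(-11) - 2088002/1294001 = -22 - 2088002/1294001 = -30556024/1294001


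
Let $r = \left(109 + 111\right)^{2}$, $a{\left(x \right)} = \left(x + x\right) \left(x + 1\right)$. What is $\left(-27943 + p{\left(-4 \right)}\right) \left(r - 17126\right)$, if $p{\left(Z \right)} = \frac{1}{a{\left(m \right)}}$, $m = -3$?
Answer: $- \frac{5243320655}{6} \approx -8.7389 \cdot 10^{8}$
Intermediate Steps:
$a{\left(x \right)} = 2 x \left(1 + x\right)$
$p{\left(Z \right)} = \frac{1}{12}$ ($p{\left(Z \right)} = \frac{1}{2 \left(-3\right) \left(1 - 3\right)} = \frac{1}{2 \left(-3\right) \left(-2\right)} = \frac{1}{12}$)
$r = 48400$ ($r = 220^{2} = 48400$)
$\left(-27943 + p{\left(-4 \right)}\right) \left(r - 17126\right) = \left(-27943 + \frac{1}{12}\right) \left(48400 - 17126\right) = \left(- \frac{335315}{12}\right) 31274 = - \frac{5243320655}{6}$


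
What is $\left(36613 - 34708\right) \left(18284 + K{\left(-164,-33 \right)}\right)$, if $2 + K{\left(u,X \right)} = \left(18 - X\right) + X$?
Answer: $34861500$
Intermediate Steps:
$K{\left(u,X \right)} = 16$ ($K{\left(u,X \right)} = -2 + \left(\left(18 - X\right) + X\right) = -2 + 18 = 16$)
$\left(36613 - 34708\right) \left(18284 + K{\left(-164,-33 \right)}\right) = \left(36613 - 34708\right) \left(18284 + 16\right) = 1905 \cdot 18300 = 34861500$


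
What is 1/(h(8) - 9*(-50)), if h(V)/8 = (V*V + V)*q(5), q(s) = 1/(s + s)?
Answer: 5/2538 ≈ 0.0019701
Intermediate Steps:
q(s) = 1/(2*s)
h(V) = 4*V/5 + 4*V**2/5 (h(V) = 8*((V*V + V)*((1/2)/5)) = 8*((V**2 + V)*((1/2)*(1/5))) = 8*((V + V**2)*(1/10)) = 8*(V/10 + V**2/10) = 4*V/5 + 4*V**2/5)
1/(h(8) - 9*(-50)) = 1/((4/5)*8*(1 + 8) - 9*(-50)) = 1/((4/5)*8*9 + 450) = 1/(288/5 + 450) = 1/(2538/5) = 5/2538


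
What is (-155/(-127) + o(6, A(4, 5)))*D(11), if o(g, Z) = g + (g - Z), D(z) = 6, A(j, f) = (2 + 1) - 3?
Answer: 10074/127 ≈ 79.323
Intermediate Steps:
A(j, f) = 0 (A(j, f) = 3 - 3 = 0)
o(g, Z) = -Z + 2*g
(-155/(-127) + o(6, A(4, 5)))*D(11) = (-155/(-127) + (-1*0 + 2*6))*6 = (-155*(-1/127) + (0 + 12))*6 = (155/127 + 12)*6 = (1679/127)*6 = 10074/127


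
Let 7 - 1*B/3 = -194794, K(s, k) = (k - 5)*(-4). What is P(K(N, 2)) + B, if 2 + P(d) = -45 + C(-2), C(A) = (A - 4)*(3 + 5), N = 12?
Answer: 584308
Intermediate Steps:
K(s, k) = 20 - 4*k (K(s, k) = (-5 + k)*(-4) = 20 - 4*k)
C(A) = -32 + 8*A (C(A) = (-4 + A)*8 = -32 + 8*A)
B = 584403 (B = 21 - 3*(-194794) = 21 + 584382 = 584403)
P(d) = -95 (P(d) = -2 + (-45 + (-32 + 8*(-2))) = -2 + (-45 + (-32 - 16)) = -2 + (-45 - 48) = -2 - 93 = -95)
P(K(N, 2)) + B = -95 + 584403 = 584308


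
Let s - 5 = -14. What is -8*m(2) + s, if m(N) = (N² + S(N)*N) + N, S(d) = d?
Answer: -89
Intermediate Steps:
s = -9 (s = 5 - 14 = -9)
m(N) = N + 2*N² (m(N) = (N² + N*N) + N = (N² + N²) + N = 2*N² + N = N + 2*N²)
-8*m(2) + s = -16*(1 + 2*2) - 9 = -16*(1 + 4) - 9 = -16*5 - 9 = -8*10 - 9 = -80 - 9 = -89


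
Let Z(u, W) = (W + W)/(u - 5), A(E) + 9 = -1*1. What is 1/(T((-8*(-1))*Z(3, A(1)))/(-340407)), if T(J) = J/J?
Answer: -340407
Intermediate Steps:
A(E) = -10 (A(E) = -9 - 1*1 = -9 - 1 = -10)
Z(u, W) = 2*W/(-5 + u) (Z(u, W) = (2*W)/(-5 + u) = 2*W/(-5 + u))
T(J) = 1
1/(T((-8*(-1))*Z(3, A(1)))/(-340407)) = 1/(1/(-340407)) = 1/(1*(-1/340407)) = 1/(-1/340407) = -340407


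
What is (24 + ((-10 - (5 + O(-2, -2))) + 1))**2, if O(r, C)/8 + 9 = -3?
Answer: 11236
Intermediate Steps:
O(r, C) = -96 (O(r, C) = -72 + 8*(-3) = -72 - 24 = -96)
(24 + ((-10 - (5 + O(-2, -2))) + 1))**2 = (24 + ((-10 - (5 - 96)) + 1))**2 = (24 + ((-10 - 1*(-91)) + 1))**2 = (24 + ((-10 + 91) + 1))**2 = (24 + (81 + 1))**2 = (24 + 82)**2 = 106**2 = 11236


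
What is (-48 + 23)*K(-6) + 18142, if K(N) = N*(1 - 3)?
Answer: 17842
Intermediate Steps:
K(N) = -2*N (K(N) = N*(-2) = -2*N)
(-48 + 23)*K(-6) + 18142 = (-48 + 23)*(-2*(-6)) + 18142 = -25*12 + 18142 = -300 + 18142 = 17842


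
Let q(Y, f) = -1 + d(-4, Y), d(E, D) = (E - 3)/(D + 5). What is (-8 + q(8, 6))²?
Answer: 15376/169 ≈ 90.982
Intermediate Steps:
d(E, D) = (-3 + E)/(5 + D)
q(Y, f) = -1 - 7/(5 + Y) (q(Y, f) = -1 + (-3 - 4)/(5 + Y) = -1 - 7/(5 + Y))
(-8 + q(8, 6))² = (-8 + (-12 - 1*8)/(5 + 8))² = (-8 + (-12 - 8)/13)² = (-8 + (1/13)*(-20))² = (-8 - 20/13)² = (-124/13)² = 15376/169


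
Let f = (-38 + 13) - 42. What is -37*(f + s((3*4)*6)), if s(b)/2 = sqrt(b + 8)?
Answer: 2479 - 296*sqrt(5) ≈ 1817.1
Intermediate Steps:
s(b) = 2*sqrt(8 + b) (s(b) = 2*sqrt(b + 8) = 2*sqrt(8 + b))
f = -67 (f = -25 - 42 = -67)
-37*(f + s((3*4)*6)) = -37*(-67 + 2*sqrt(8 + (3*4)*6)) = -37*(-67 + 2*sqrt(8 + 12*6)) = -37*(-67 + 2*sqrt(8 + 72)) = -37*(-67 + 2*sqrt(80)) = -37*(-67 + 2*(4*sqrt(5))) = -37*(-67 + 8*sqrt(5)) = 2479 - 296*sqrt(5)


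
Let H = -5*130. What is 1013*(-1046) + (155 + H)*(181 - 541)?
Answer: -881398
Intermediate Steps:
H = -650
1013*(-1046) + (155 + H)*(181 - 541) = 1013*(-1046) + (155 - 650)*(181 - 541) = -1059598 - 495*(-360) = -1059598 + 178200 = -881398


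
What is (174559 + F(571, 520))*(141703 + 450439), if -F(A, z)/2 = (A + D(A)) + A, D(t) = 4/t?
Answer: 58248426464414/571 ≈ 1.0201e+11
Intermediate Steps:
F(A, z) = -8/A - 4*A (F(A, z) = -2*((A + 4/A) + A) = -2*(2*A + 4/A) = -8/A - 4*A)
(174559 + F(571, 520))*(141703 + 450439) = (174559 + (-8/571 - 4*571))*(141703 + 450439) = (174559 + (-8*1/571 - 2284))*592142 = (174559 + (-8/571 - 2284))*592142 = (174559 - 1304172/571)*592142 = (98369017/571)*592142 = 58248426464414/571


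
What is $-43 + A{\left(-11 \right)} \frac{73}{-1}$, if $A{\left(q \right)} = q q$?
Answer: $-8876$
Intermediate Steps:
$A{\left(q \right)} = q^{2}$
$-43 + A{\left(-11 \right)} \frac{73}{-1} = -43 + \left(-11\right)^{2} \frac{73}{-1} = -43 + 121 \cdot 73 \left(-1\right) = -43 + 121 \left(-73\right) = -43 - 8833 = -8876$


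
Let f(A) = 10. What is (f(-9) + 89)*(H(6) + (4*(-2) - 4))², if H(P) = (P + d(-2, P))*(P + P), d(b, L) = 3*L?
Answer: 7541424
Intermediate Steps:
H(P) = 8*P² (H(P) = (P + 3*P)*(P + P) = (4*P)*(2*P) = 8*P²)
(f(-9) + 89)*(H(6) + (4*(-2) - 4))² = (10 + 89)*(8*6² + (4*(-2) - 4))² = 99*(8*36 + (-8 - 4))² = 99*(288 - 12)² = 99*276² = 99*76176 = 7541424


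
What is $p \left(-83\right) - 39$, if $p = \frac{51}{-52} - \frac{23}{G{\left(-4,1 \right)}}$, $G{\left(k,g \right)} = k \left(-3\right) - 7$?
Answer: $\frac{110293}{260} \approx 424.2$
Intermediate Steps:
$G{\left(k,g \right)} = -7 - 3 k$ ($G{\left(k,g \right)} = - 3 k - 7 = -7 - 3 k$)
$p = - \frac{1451}{260}$ ($p = \frac{51}{-52} - \frac{23}{-7 - -12} = 51 \left(- \frac{1}{52}\right) - \frac{23}{-7 + 12} = - \frac{51}{52} - \frac{23}{5} = - \frac{1451}{260} \approx -5.5808$)
$p \left(-83\right) - 39 = \left(- \frac{1451}{260}\right) \left(-83\right) - 39 = \frac{120433}{260} - 39 = \frac{110293}{260}$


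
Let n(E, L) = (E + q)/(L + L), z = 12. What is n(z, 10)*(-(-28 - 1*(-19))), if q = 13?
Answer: 45/4 ≈ 11.250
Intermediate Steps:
n(E, L) = (13 + E)/(2*L) (n(E, L) = (E + 13)/(L + L) = (13 + E)/((2*L)) = (13 + E)*(1/(2*L)) = (13 + E)/(2*L))
n(z, 10)*(-(-28 - 1*(-19))) = ((1/2)*(13 + 12)/10)*(-(-28 - 1*(-19))) = ((1/2)*(1/10)*25)*(-(-28 + 19)) = 5*(-1*(-9))/4 = (5/4)*9 = 45/4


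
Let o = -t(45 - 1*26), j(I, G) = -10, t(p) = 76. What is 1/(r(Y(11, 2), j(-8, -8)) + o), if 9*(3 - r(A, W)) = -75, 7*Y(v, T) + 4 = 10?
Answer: -3/194 ≈ -0.015464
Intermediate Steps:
Y(v, T) = 6/7 (Y(v, T) = -4/7 + (1/7)*10 = -4/7 + 10/7 = 6/7)
o = -76 (o = -1*76 = -76)
r(A, W) = 34/3 (r(A, W) = 3 - 1/9*(-75) = 3 + 25/3 = 34/3)
1/(r(Y(11, 2), j(-8, -8)) + o) = 1/(34/3 - 76) = 1/(-194/3) = -3/194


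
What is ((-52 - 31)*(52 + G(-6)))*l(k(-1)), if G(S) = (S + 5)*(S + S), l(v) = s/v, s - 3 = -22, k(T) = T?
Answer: -100928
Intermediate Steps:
s = -19 (s = 3 - 22 = -19)
l(v) = -19/v
G(S) = 2*S*(5 + S) (G(S) = (5 + S)*(2*S) = 2*S*(5 + S))
((-52 - 31)*(52 + G(-6)))*l(k(-1)) = ((-52 - 31)*(52 + 2*(-6)*(5 - 6)))*(-19/(-1)) = (-83*(52 + 2*(-6)*(-1)))*(-19*(-1)) = -83*(52 + 12)*19 = -83*64*19 = -5312*19 = -100928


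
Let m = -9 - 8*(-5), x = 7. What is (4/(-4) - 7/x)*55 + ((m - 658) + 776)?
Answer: 39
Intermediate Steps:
m = 31 (m = -9 + 40 = 31)
(4/(-4) - 7/x)*55 + ((m - 658) + 776) = (4/(-4) - 7/7)*55 + ((31 - 658) + 776) = (4*(-¼) - 7*⅐)*55 + (-627 + 776) = (-1 - 1)*55 + 149 = -2*55 + 149 = -110 + 149 = 39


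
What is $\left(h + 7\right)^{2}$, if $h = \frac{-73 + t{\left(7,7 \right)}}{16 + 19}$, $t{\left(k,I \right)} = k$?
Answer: $\frac{32041}{1225} \approx 26.156$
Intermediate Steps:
$h = - \frac{66}{35}$ ($h = \frac{-73 + 7}{16 + 19} = - \frac{66}{35} \approx -1.8857$)
$\left(h + 7\right)^{2} = \left(- \frac{66}{35} + 7\right)^{2} = \left(\frac{179}{35}\right)^{2} = \frac{32041}{1225}$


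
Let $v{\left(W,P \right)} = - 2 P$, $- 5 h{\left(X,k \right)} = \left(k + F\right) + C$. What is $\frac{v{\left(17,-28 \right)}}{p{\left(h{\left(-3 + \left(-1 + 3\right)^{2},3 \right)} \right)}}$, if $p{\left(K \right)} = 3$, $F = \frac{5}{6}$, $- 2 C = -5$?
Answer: $\frac{56}{3} \approx 18.667$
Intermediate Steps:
$C = \frac{5}{2}$ ($C = \left(- \frac{1}{2}\right) \left(-5\right) = \frac{5}{2} \approx 2.5$)
$F = \frac{5}{6}$ ($F = 5 \cdot \frac{1}{6} = \frac{5}{6} \approx 0.83333$)
$h{\left(X,k \right)} = - \frac{2}{3} - \frac{k}{5}$ ($h{\left(X,k \right)} = - \frac{\left(k + \frac{5}{6}\right) + \frac{5}{2}}{5} = - \frac{\left(\frac{5}{6} + k\right) + \frac{5}{2}}{5} = - \frac{\frac{10}{3} + k}{5} = - \frac{2}{3} - \frac{k}{5}$)
$\frac{v{\left(17,-28 \right)}}{p{\left(h{\left(-3 + \left(-1 + 3\right)^{2},3 \right)} \right)}} = \frac{\left(-2\right) \left(-28\right)}{3} = 56 \cdot \frac{1}{3} = \frac{56}{3}$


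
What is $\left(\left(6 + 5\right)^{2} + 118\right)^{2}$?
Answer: $57121$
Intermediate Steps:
$\left(\left(6 + 5\right)^{2} + 118\right)^{2} = \left(11^{2} + 118\right)^{2} = \left(121 + 118\right)^{2} = 239^{2} = 57121$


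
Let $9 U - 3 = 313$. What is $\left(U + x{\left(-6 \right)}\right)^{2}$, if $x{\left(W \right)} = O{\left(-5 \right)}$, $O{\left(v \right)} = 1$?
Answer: $\frac{105625}{81} \approx 1304.0$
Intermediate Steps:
$x{\left(W \right)} = 1$
$U = \frac{316}{9}$ ($U = \frac{1}{3} + \frac{1}{9} \cdot 313 = \frac{1}{3} + \frac{313}{9} = \frac{316}{9} \approx 35.111$)
$\left(U + x{\left(-6 \right)}\right)^{2} = \left(\frac{316}{9} + 1\right)^{2} = \left(\frac{325}{9}\right)^{2} = \frac{105625}{81}$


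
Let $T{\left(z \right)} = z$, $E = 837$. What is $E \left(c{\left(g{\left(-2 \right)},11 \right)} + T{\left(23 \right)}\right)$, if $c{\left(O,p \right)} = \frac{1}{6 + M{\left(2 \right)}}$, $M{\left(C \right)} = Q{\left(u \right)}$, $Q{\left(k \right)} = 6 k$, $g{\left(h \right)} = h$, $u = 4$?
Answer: $\frac{192789}{10} \approx 19279.0$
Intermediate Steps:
$M{\left(C \right)} = 24$ ($M{\left(C \right)} = 6 \cdot 4 = 24$)
$c{\left(O,p \right)} = \frac{1}{30}$ ($c{\left(O,p \right)} = \frac{1}{6 + 24} = \frac{1}{30}$)
$E \left(c{\left(g{\left(-2 \right)},11 \right)} + T{\left(23 \right)}\right) = 837 \left(\frac{1}{30} + 23\right) = 837 \cdot \frac{691}{30} = \frac{192789}{10}$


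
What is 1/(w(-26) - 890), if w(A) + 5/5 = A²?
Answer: -1/215 ≈ -0.0046512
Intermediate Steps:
w(A) = -1 + A²
1/(w(-26) - 890) = 1/((-1 + (-26)²) - 890) = 1/((-1 + 676) - 890) = 1/(675 - 890) = 1/(-215) = -1/215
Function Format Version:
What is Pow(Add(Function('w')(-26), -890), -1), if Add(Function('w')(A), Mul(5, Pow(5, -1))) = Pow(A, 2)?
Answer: Rational(-1, 215) ≈ -0.0046512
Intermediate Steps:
Function('w')(A) = Add(-1, Pow(A, 2))
Pow(Add(Function('w')(-26), -890), -1) = Pow(Add(Add(-1, Pow(-26, 2)), -890), -1) = Pow(Add(Add(-1, 676), -890), -1) = Pow(Add(675, -890), -1) = Pow(-215, -1) = Rational(-1, 215)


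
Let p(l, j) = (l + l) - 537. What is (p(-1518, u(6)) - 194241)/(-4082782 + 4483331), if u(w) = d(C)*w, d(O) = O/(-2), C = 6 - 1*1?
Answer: -197814/400549 ≈ -0.49386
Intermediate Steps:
C = 5 (C = 6 - 1 = 5)
d(O) = -O/2 (d(O) = O*(-1/2) = -O/2)
u(w) = -5*w/2 (u(w) = (-1/2*5)*w = -5*w/2)
p(l, j) = -537 + 2*l (p(l, j) = 2*l - 537 = -537 + 2*l)
(p(-1518, u(6)) - 194241)/(-4082782 + 4483331) = ((-537 + 2*(-1518)) - 194241)/(-4082782 + 4483331) = ((-537 - 3036) - 194241)/400549 = (-3573 - 194241)*(1/400549) = -197814*1/400549 = -197814/400549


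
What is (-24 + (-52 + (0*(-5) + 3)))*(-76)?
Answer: 5548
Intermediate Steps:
(-24 + (-52 + (0*(-5) + 3)))*(-76) = (-24 + (-52 + (0 + 3)))*(-76) = (-24 + (-52 + 3))*(-76) = (-24 - 49)*(-76) = -73*(-76) = 5548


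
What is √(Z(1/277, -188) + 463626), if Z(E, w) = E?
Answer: √35573559631/277 ≈ 680.90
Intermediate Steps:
√(Z(1/277, -188) + 463626) = √(1/277 + 463626) = √(128424403/277) = √35573559631/277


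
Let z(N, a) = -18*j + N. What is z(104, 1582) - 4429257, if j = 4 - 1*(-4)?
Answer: -4429297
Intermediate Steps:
j = 8 (j = 4 + 4 = 8)
z(N, a) = -144 + N (z(N, a) = -18*8 + N = -144 + N)
z(104, 1582) - 4429257 = (-144 + 104) - 4429257 = -40 - 4429257 = -4429297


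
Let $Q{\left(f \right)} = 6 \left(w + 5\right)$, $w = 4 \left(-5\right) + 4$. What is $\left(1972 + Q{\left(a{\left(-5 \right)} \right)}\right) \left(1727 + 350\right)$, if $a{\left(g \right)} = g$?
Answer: $3958762$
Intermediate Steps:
$w = -16$ ($w = -20 + 4 = -16$)
$Q{\left(f \right)} = -66$ ($Q{\left(f \right)} = 6 \left(-16 + 5\right) = 6 \left(-11\right) = -66$)
$\left(1972 + Q{\left(a{\left(-5 \right)} \right)}\right) \left(1727 + 350\right) = \left(1972 - 66\right) \left(1727 + 350\right) = 1906 \cdot 2077 = 3958762$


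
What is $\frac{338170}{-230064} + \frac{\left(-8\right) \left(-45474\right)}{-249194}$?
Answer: $- \frac{3817394947}{1302967464} \approx -2.9298$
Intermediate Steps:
$\frac{338170}{-230064} + \frac{\left(-8\right) \left(-45474\right)}{-249194} = 338170 \left(- \frac{1}{230064}\right) + 363792 \left(- \frac{1}{249194}\right) = - \frac{169085}{115032} - \frac{16536}{11327} = - \frac{3817394947}{1302967464}$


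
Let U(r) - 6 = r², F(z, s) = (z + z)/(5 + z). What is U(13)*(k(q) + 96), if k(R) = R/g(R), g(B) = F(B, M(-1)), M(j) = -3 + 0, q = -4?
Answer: 33775/2 ≈ 16888.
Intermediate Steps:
M(j) = -3
F(z, s) = 2*z/(5 + z) (F(z, s) = (2*z)/(5 + z) = 2*z/(5 + z))
U(r) = 6 + r²
g(B) = 2*B/(5 + B)
k(R) = 5/2 + R/2 (k(R) = R/((2*R/(5 + R))) = R*((5 + R)/(2*R)) = 5/2 + R/2)
U(13)*(k(q) + 96) = (6 + 13²)*((5/2 + (½)*(-4)) + 96) = (6 + 169)*((5/2 - 2) + 96) = 175*(½ + 96) = 175*(193/2) = 33775/2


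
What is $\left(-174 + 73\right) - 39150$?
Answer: $-39251$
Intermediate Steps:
$\left(-174 + 73\right) - 39150 = -101 - 39150 = -39251$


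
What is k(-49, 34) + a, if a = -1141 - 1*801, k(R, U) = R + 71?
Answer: -1920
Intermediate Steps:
k(R, U) = 71 + R
a = -1942 (a = -1141 - 801 = -1942)
k(-49, 34) + a = (71 - 49) - 1942 = 22 - 1942 = -1920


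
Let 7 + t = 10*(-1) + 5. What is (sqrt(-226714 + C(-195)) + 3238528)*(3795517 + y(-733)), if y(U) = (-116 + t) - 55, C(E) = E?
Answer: 12291295428352 + 3795334*I*sqrt(226909) ≈ 1.2291e+13 + 1.8079e+9*I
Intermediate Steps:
t = -12 (t = -7 + (10*(-1) + 5) = -7 + (-10 + 5) = -7 - 5 = -12)
y(U) = -183 (y(U) = (-116 - 12) - 55 = -128 - 55 = -183)
(sqrt(-226714 + C(-195)) + 3238528)*(3795517 + y(-733)) = (sqrt(-226714 - 195) + 3238528)*(3795517 - 183) = (sqrt(-226909) + 3238528)*3795334 = (I*sqrt(226909) + 3238528)*3795334 = (3238528 + I*sqrt(226909))*3795334 = 12291295428352 + 3795334*I*sqrt(226909)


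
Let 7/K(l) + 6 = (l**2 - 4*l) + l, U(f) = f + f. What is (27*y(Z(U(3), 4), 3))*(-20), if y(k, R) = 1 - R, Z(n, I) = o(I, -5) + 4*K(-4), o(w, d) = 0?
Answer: 1080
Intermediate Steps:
U(f) = 2*f
K(l) = 7/(-6 + l**2 - 3*l) (K(l) = 7/(-6 + ((l**2 - 4*l) + l)) = 7/(-6 + (l**2 - 3*l)) = 7/(-6 + l**2 - 3*l))
Z(n, I) = 14/11 (Z(n, I) = 0 + 4*(7/(-6 + (-4)**2 - 3*(-4))) = 0 + 4*(7/(-6 + 16 + 12)) = 0 + 4*(7/22) = 0 + 14/11 = 14/11)
(27*y(Z(U(3), 4), 3))*(-20) = (27*(1 - 1*3))*(-20) = (27*(1 - 3))*(-20) = (27*(-2))*(-20) = -54*(-20) = 1080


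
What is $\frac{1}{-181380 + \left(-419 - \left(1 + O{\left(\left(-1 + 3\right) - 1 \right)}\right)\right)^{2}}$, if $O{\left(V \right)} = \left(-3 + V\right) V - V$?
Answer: $- \frac{1}{7491} \approx -0.00013349$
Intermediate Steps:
$O{\left(V \right)} = - V + V \left(-3 + V\right)$ ($O{\left(V \right)} = V \left(-3 + V\right) - V = - V + V \left(-3 + V\right)$)
$\frac{1}{-181380 + \left(-419 - \left(1 + O{\left(\left(-1 + 3\right) - 1 \right)}\right)\right)^{2}} = \frac{1}{-181380 + \left(-419 - \left(1 + \left(\left(-1 + 3\right) - 1\right) \left(-4 + \left(\left(-1 + 3\right) - 1\right)\right)\right)\right)^{2}} = \frac{1}{-181380 + \left(-419 - \left(1 + \left(2 - 1\right) \left(-4 + \left(2 - 1\right)\right)\right)\right)^{2}} = \frac{1}{-181380 + \left(-419 - \left(1 + 1 \left(-4 + 1\right)\right)\right)^{2}} = \frac{1}{-181380 + \left(-419 - \left(1 + 1 \left(-3\right)\right)\right)^{2}} = \frac{1}{-181380 + \left(-419 - -2\right)^{2}} = \frac{1}{-181380 + \left(-419 + \left(-1 + 3\right)\right)^{2}} = \frac{1}{-181380 + \left(-419 + 2\right)^{2}} = \frac{1}{-181380 + \left(-417\right)^{2}} = \frac{1}{-181380 + 173889} = \frac{1}{-7491} = - \frac{1}{7491}$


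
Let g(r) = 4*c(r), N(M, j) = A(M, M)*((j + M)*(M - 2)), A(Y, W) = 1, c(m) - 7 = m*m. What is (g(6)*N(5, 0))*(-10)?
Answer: -25800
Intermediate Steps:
c(m) = 7 + m² (c(m) = 7 + m*m = 7 + m²)
N(M, j) = (-2 + M)*(M + j) (N(M, j) = 1*((j + M)*(M - 2)) = 1*((M + j)*(-2 + M)) = 1*((-2 + M)*(M + j)) = (-2 + M)*(M + j))
g(r) = 28 + 4*r² (g(r) = 4*(7 + r²) = 28 + 4*r²)
(g(6)*N(5, 0))*(-10) = ((28 + 4*6²)*(5² - 2*5 - 2*0 + 5*0))*(-10) = ((28 + 4*36)*(25 - 10 + 0 + 0))*(-10) = ((28 + 144)*15)*(-10) = (172*15)*(-10) = 2580*(-10) = -25800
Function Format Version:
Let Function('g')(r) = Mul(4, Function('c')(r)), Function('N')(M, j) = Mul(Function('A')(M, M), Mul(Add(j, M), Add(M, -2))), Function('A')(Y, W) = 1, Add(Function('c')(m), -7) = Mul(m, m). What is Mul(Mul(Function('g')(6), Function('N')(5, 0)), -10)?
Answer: -25800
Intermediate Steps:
Function('c')(m) = Add(7, Pow(m, 2)) (Function('c')(m) = Add(7, Mul(m, m)) = Add(7, Pow(m, 2)))
Function('N')(M, j) = Mul(Add(-2, M), Add(M, j)) (Function('N')(M, j) = Mul(1, Mul(Add(j, M), Add(M, -2))) = Mul(1, Mul(Add(M, j), Add(-2, M))) = Mul(1, Mul(Add(-2, M), Add(M, j))) = Mul(Add(-2, M), Add(M, j)))
Function('g')(r) = Add(28, Mul(4, Pow(r, 2))) (Function('g')(r) = Mul(4, Add(7, Pow(r, 2))) = Add(28, Mul(4, Pow(r, 2))))
Mul(Mul(Function('g')(6), Function('N')(5, 0)), -10) = Mul(Mul(Add(28, Mul(4, Pow(6, 2))), Add(Pow(5, 2), Mul(-2, 5), Mul(-2, 0), Mul(5, 0))), -10) = Mul(Mul(Add(28, Mul(4, 36)), Add(25, -10, 0, 0)), -10) = Mul(Mul(Add(28, 144), 15), -10) = Mul(Mul(172, 15), -10) = Mul(2580, -10) = -25800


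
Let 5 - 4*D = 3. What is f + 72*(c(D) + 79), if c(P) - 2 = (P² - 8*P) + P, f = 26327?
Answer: 31925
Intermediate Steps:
D = ½ (D = 5/4 - ¼*3 = 5/4 - ¾ = ½ ≈ 0.50000)
c(P) = 2 + P² - 7*P (c(P) = 2 + ((P² - 8*P) + P) = 2 + (P² - 7*P) = 2 + P² - 7*P)
f + 72*(c(D) + 79) = 26327 + 72*((2 + (½)² - 7*½) + 79) = 26327 + 72*((2 + ¼ - 7/2) + 79) = 26327 + 72*(-5/4 + 79) = 26327 + 72*(311/4) = 26327 + 5598 = 31925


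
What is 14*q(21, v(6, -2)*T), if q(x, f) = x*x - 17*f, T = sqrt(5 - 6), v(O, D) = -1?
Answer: 6174 + 238*I ≈ 6174.0 + 238.0*I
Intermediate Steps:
T = I (T = sqrt(-1) = I ≈ 1.0*I)
q(x, f) = x**2 - 17*f
14*q(21, v(6, -2)*T) = 14*(21**2 - (-17)*I) = 14*(441 + 17*I) = 6174 + 238*I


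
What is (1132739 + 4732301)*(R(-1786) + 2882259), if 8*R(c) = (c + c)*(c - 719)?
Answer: 23464508927160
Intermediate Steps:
R(c) = c*(-719 + c)/4 (R(c) = ((c + c)*(c - 719))/8 = ((2*c)*(-719 + c))/8 = (2*c*(-719 + c))/8 = c*(-719 + c)/4)
(1132739 + 4732301)*(R(-1786) + 2882259) = (1132739 + 4732301)*((¼)*(-1786)*(-719 - 1786) + 2882259) = 5865040*((¼)*(-1786)*(-2505) + 2882259) = 5865040*(2236965/2 + 2882259) = 5865040*(8001483/2) = 23464508927160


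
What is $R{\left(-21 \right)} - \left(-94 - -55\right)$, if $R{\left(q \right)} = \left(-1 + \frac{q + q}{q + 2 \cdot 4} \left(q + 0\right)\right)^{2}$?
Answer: $\frac{807616}{169} \approx 4778.8$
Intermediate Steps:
$R{\left(q \right)} = \left(-1 + \frac{2 q^{2}}{8 + q}\right)^{2}$ ($R{\left(q \right)} = \left(-1 + \frac{2 q}{q + 8} q\right)^{2} = \left(-1 + \frac{2 q}{8 + q} q\right)^{2} = \left(-1 + \frac{2 q^{2}}{8 + q}\right)^{2}$)
$R{\left(-21 \right)} - \left(-94 - -55\right) = \frac{\left(8 - 21 - 2 \left(-21\right)^{2}\right)^{2}}{\left(8 - 21\right)^{2}} - \left(-94 - -55\right) = \frac{\left(8 - 21 - 882\right)^{2}}{169} - \left(-94 + 55\right) = \frac{\left(8 - 21 - 882\right)^{2}}{169} - -39 = \frac{\left(-895\right)^{2}}{169} + 39 = \frac{1}{169} \cdot 801025 + 39 = \frac{801025}{169} + 39 = \frac{807616}{169}$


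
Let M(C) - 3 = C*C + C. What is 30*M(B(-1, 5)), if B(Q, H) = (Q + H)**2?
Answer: 8250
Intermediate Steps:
B(Q, H) = (H + Q)**2
M(C) = 3 + C + C**2 (M(C) = 3 + (C*C + C) = 3 + (C**2 + C) = 3 + (C + C**2) = 3 + C + C**2)
30*M(B(-1, 5)) = 30*(3 + (5 - 1)**2 + ((5 - 1)**2)**2) = 30*(3 + 4**2 + (4**2)**2) = 30*(3 + 16 + 16**2) = 30*(3 + 16 + 256) = 30*275 = 8250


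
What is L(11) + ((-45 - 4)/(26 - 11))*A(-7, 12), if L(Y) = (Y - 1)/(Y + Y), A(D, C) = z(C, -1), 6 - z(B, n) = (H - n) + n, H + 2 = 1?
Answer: -3698/165 ≈ -22.412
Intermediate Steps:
H = -1 (H = -2 + 1 = -1)
z(B, n) = 7 (z(B, n) = 6 - ((-1 - n) + n) = 6 - 1*(-1) = 6 + 1 = 7)
A(D, C) = 7
L(Y) = (-1 + Y)/(2*Y) (L(Y) = (-1 + Y)/((2*Y)) = (-1 + Y)*(1/(2*Y)) = (-1 + Y)/(2*Y))
L(11) + ((-45 - 4)/(26 - 11))*A(-7, 12) = (½)*(-1 + 11)/11 + ((-45 - 4)/(26 - 11))*7 = (½)*(1/11)*10 - 49/15*7 = 5/11 - 49*1/15*7 = 5/11 - 49/15*7 = 5/11 - 343/15 = -3698/165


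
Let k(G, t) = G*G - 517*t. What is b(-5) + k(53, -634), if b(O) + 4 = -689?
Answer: 329894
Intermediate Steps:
k(G, t) = G**2 - 517*t
b(O) = -693 (b(O) = -4 - 689 = -693)
b(-5) + k(53, -634) = -693 + (53**2 - 517*(-634)) = -693 + (2809 + 327778) = -693 + 330587 = 329894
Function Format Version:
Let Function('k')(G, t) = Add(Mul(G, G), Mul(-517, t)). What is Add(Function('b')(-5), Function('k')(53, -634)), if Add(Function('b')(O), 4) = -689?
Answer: 329894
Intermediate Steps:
Function('k')(G, t) = Add(Pow(G, 2), Mul(-517, t))
Function('b')(O) = -693 (Function('b')(O) = Add(-4, -689) = -693)
Add(Function('b')(-5), Function('k')(53, -634)) = Add(-693, Add(Pow(53, 2), Mul(-517, -634))) = Add(-693, Add(2809, 327778)) = Add(-693, 330587) = 329894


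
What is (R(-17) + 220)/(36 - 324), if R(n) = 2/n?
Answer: -623/816 ≈ -0.76348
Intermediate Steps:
(R(-17) + 220)/(36 - 324) = (2/(-17) + 220)/(36 - 324) = (2*(-1/17) + 220)/(-288) = (-2/17 + 220)*(-1/288) = (3738/17)*(-1/288) = -623/816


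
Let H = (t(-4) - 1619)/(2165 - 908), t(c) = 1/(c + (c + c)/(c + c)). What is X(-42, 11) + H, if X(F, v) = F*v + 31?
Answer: -1630159/3771 ≈ -432.29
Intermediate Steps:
X(F, v) = 31 + F*v
t(c) = 1/(1 + c) (t(c) = 1/(c + (2*c)/((2*c))) = 1/(c + (2*c)*(1/(2*c))) = 1/(c + 1) = 1/(1 + c))
H = -4858/3771 (H = (1/(1 - 4) - 1619)/(2165 - 908) = (1/(-3) - 1619)/1257 = (-⅓ - 1619)*(1/1257) = -4858/3*1/1257 = -4858/3771 ≈ -1.2883)
X(-42, 11) + H = (31 - 42*11) - 4858/3771 = (31 - 462) - 4858/3771 = -431 - 4858/3771 = -1630159/3771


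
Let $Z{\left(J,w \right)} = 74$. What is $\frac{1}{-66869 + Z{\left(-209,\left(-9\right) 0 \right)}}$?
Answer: $- \frac{1}{66795} \approx -1.4971 \cdot 10^{-5}$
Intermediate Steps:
$\frac{1}{-66869 + Z{\left(-209,\left(-9\right) 0 \right)}} = \frac{1}{-66869 + 74} = \frac{1}{-66795} = - \frac{1}{66795}$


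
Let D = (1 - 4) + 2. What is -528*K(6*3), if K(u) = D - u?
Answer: 10032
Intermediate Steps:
D = -1 (D = -3 + 2 = -1)
K(u) = -1 - u
-528*K(6*3) = -528*(-1 - 6*3) = -528*(-1 - 1*18) = -528*(-1 - 18) = -528*(-19) = 10032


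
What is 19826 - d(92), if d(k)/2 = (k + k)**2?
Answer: -47886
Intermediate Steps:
d(k) = 8*k**2 (d(k) = 2*(k + k)**2 = 2*(2*k)**2 = 2*(4*k**2) = 8*k**2)
19826 - d(92) = 19826 - 8*92**2 = 19826 - 8*8464 = 19826 - 1*67712 = 19826 - 67712 = -47886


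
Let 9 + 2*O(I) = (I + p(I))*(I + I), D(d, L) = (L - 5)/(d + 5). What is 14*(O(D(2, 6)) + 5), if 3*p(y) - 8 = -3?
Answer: 223/21 ≈ 10.619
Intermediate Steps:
D(d, L) = (-5 + L)/(5 + d)
p(y) = 5/3 (p(y) = 8/3 + (⅓)*(-3) = 8/3 - 1 = 5/3)
O(I) = -9/2 + I*(5/3 + I) (O(I) = -9/2 + ((I + 5/3)*(I + I))/2 = -9/2 + ((5/3 + I)*(2*I))/2 = -9/2 + (2*I*(5/3 + I))/2 = -9/2 + I*(5/3 + I))
14*(O(D(2, 6)) + 5) = 14*((-9/2 + ((-5 + 6)/(5 + 2))² + 5*((-5 + 6)/(5 + 2))/3) + 5) = 14*((-9/2 + (1/7)² + 5*(1/7)/3) + 5) = 14*((-9/2 + ((⅐)*1)² + 5*((⅐)*1)/3) + 5) = 14*((-9/2 + (⅐)² + (5/3)*(⅐)) + 5) = 14*((-9/2 + 1/49 + 5/21) + 5) = 14*(-1247/294 + 5) = 14*(223/294) = 223/21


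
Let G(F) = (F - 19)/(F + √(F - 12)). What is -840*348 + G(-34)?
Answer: -175683419/601 + 53*I*√46/1202 ≈ -2.9232e+5 + 0.29905*I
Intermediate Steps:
G(F) = (-19 + F)/(F + √(-12 + F))
-840*348 + G(-34) = -840*348 + (-19 - 34)/(-34 + √(-12 - 34)) = -292320 - 53/(-34 + √(-46)) = -292320 - 53/(-34 + I*√46)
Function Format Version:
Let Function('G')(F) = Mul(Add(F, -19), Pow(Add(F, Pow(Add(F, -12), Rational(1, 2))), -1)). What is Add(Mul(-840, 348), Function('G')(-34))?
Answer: Add(Rational(-175683419, 601), Mul(Rational(53, 1202), I, Pow(46, Rational(1, 2)))) ≈ Add(-2.9232e+5, Mul(0.29905, I))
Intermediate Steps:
Function('G')(F) = Mul(Pow(Add(F, Pow(Add(-12, F), Rational(1, 2))), -1), Add(-19, F)) (Function('G')(F) = Mul(Add(-19, F), Pow(Add(F, Pow(Add(-12, F), Rational(1, 2))), -1)) = Mul(Pow(Add(F, Pow(Add(-12, F), Rational(1, 2))), -1), Add(-19, F)))
Add(Mul(-840, 348), Function('G')(-34)) = Add(Mul(-840, 348), Mul(Pow(Add(-34, Pow(Add(-12, -34), Rational(1, 2))), -1), Add(-19, -34))) = Add(-292320, Mul(Pow(Add(-34, Pow(-46, Rational(1, 2))), -1), -53)) = Add(-292320, Mul(Pow(Add(-34, Mul(I, Pow(46, Rational(1, 2)))), -1), -53)) = Add(-292320, Mul(-53, Pow(Add(-34, Mul(I, Pow(46, Rational(1, 2)))), -1)))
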